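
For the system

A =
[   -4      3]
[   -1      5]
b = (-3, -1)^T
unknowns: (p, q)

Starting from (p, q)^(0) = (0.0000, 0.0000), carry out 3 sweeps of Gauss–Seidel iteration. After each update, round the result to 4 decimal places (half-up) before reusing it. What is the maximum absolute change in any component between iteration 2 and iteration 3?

0.0056

Iteration 1:
  p = (-3 - (3)·0.0000) / (-4) = 0.7500
  q = (-1 - (-1)·0.7500) / (5) = -0.0500
Iteration 2:
  p = (-3 - (3)·-0.0500) / (-4) = 0.7125
  q = (-1 - (-1)·0.7125) / (5) = -0.0575
Iteration 3:
  p = (-3 - (3)·-0.0575) / (-4) = 0.7069
  q = (-1 - (-1)·0.7069) / (5) = -0.0586
Change: (-0.0056, -0.0011) → max |·| = 0.0056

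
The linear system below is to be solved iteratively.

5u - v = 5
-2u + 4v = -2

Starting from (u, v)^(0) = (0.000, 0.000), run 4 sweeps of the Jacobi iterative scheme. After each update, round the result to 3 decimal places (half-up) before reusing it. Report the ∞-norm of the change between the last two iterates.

Iteration 1:
  u = (5 - (-1)·0.000) / (5) = 1.000
  v = (-2 - (-2)·0.000) / (4) = -0.500
Iteration 2:
  u = (5 - (-1)·-0.500) / (5) = 0.900
  v = (-2 - (-2)·1.000) / (4) = 0.000
Iteration 3:
  u = (5 - (-1)·0.000) / (5) = 1.000
  v = (-2 - (-2)·0.900) / (4) = -0.050
Iteration 4:
  u = (5 - (-1)·-0.050) / (5) = 0.990
  v = (-2 - (-2)·1.000) / (4) = 0.000
Change: (-0.010, 0.050) → max |·| = 0.050

0.050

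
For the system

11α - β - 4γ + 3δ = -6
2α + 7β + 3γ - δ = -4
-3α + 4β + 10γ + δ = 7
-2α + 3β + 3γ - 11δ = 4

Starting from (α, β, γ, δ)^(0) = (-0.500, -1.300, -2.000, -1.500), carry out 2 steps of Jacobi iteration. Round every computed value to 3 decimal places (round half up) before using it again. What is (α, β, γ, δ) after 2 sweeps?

Iteration 1:
  α = (-6 - (-1)·-1.300 - (-4)·-2.000 - (3)·-1.500) / (11) = -0.982
  β = (-4 - (2)·-0.500 - (3)·-2.000 - (-1)·-1.500) / (7) = 0.214
  γ = (7 - (-3)·-0.500 - (4)·-1.300 - (1)·-1.500) / (10) = 1.220
  δ = (4 - (-2)·-0.500 - (3)·-1.300 - (3)·-2.000) / (-11) = -1.173
Iteration 2:
  α = (-6 - (-1)·0.214 - (-4)·1.220 - (3)·-1.173) / (11) = 0.238
  β = (-4 - (2)·-0.982 - (3)·1.220 - (-1)·-1.173) / (7) = -0.981
  γ = (7 - (-3)·-0.982 - (4)·0.214 - (1)·-1.173) / (10) = 0.437
  δ = (4 - (-2)·-0.982 - (3)·0.214 - (3)·1.220) / (-11) = 0.206

(0.238, -0.981, 0.437, 0.206)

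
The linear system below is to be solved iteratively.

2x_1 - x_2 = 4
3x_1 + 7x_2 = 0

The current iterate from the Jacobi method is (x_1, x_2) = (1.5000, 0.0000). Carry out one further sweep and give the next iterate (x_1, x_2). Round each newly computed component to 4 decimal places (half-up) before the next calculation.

(2.0000, -0.6429)

One sweep:
  x_1 = (4 - (-1)·0.0000) / (2) = 2.0000
  x_2 = (0 - (3)·1.5000) / (7) = -0.6429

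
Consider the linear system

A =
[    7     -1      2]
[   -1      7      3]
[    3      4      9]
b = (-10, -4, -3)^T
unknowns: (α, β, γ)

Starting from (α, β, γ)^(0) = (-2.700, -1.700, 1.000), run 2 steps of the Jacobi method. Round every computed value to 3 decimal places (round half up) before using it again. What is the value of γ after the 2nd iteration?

0.935

Iteration 1:
  α = (-10 - (-1)·-1.700 - (2)·1.000) / (7) = -1.957
  β = (-4 - (-1)·-2.700 - (3)·1.000) / (7) = -1.386
  γ = (-3 - (3)·-2.700 - (4)·-1.700) / (9) = 1.322
Iteration 2:
  α = (-10 - (-1)·-1.386 - (2)·1.322) / (7) = -2.004
  β = (-4 - (-1)·-1.957 - (3)·1.322) / (7) = -1.418
  γ = (-3 - (3)·-1.957 - (4)·-1.386) / (9) = 0.935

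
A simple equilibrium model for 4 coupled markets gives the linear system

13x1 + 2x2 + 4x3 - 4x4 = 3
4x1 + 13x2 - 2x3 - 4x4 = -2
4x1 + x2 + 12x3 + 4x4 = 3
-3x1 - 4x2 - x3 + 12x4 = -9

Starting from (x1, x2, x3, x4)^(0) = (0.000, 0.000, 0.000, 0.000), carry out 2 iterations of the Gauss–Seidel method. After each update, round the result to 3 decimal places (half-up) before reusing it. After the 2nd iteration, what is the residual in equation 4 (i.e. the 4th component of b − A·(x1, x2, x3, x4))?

Iteration 1:
  x1 = (3 - (2)·0.000 - (4)·0.000 - (-4)·0.000) / (13) = 0.231
  x2 = (-2 - (4)·0.231 - (-2)·0.000 - (-4)·0.000) / (13) = -0.225
  x3 = (3 - (4)·0.231 - (1)·-0.225 - (4)·0.000) / (12) = 0.192
  x4 = (-9 - (-3)·0.231 - (-4)·-0.225 - (-1)·0.192) / (12) = -0.751
Iteration 2:
  x1 = (3 - (2)·-0.225 - (4)·0.192 - (-4)·-0.751) / (13) = -0.025
  x2 = (-2 - (4)·-0.025 - (-2)·0.192 - (-4)·-0.751) / (13) = -0.348
  x3 = (3 - (4)·-0.025 - (1)·-0.348 - (4)·-0.751) / (12) = 0.538
  x4 = (-9 - (-3)·-0.025 - (-4)·-0.348 - (-1)·0.538) / (12) = -0.827
Residual b − A·x = (-1.439, 0.392, 0.300, -0.005)

-0.005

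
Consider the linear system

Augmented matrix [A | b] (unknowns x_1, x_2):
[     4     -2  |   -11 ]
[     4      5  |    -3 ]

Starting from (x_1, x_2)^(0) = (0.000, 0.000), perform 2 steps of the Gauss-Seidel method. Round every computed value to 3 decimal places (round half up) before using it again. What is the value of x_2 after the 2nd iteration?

0.960

Iteration 1:
  x_1 = (-11 - (-2)·0.000) / (4) = -2.750
  x_2 = (-3 - (4)·-2.750) / (5) = 1.600
Iteration 2:
  x_1 = (-11 - (-2)·1.600) / (4) = -1.950
  x_2 = (-3 - (4)·-1.950) / (5) = 0.960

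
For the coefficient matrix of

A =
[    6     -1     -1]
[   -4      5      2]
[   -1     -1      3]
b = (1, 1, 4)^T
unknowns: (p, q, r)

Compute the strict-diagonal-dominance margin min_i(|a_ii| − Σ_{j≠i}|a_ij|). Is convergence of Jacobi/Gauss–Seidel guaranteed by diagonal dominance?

row 1: |6| − (1+1) = 4
row 2: |5| − (4+2) = -1
row 3: |3| − (1+1) = 1
minimum over rows = -1 → not strictly diagonally dominant

-1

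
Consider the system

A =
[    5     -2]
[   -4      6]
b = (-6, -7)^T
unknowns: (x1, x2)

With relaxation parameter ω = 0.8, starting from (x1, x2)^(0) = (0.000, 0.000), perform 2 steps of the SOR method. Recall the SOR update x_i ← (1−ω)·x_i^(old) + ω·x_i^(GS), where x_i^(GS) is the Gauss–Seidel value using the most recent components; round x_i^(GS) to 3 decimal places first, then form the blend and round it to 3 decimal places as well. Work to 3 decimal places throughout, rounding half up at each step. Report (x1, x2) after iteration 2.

Iteration 1:
  x1: GS value = (-6 - (-2)·0.000) / (5) = -1.200;  x1 ← (1−ω)·0.000 + ω·-1.200 = -0.960
  x2: GS value = (-7 - (-4)·-0.960) / (6) = -1.807;  x2 ← (1−ω)·0.000 + ω·-1.807 = -1.446
Iteration 2:
  x1: GS value = (-6 - (-2)·-1.446) / (5) = -1.778;  x1 ← (1−ω)·-0.960 + ω·-1.778 = -1.614
  x2: GS value = (-7 - (-4)·-1.614) / (6) = -2.243;  x2 ← (1−ω)·-1.446 + ω·-2.243 = -2.084

(-1.614, -2.084)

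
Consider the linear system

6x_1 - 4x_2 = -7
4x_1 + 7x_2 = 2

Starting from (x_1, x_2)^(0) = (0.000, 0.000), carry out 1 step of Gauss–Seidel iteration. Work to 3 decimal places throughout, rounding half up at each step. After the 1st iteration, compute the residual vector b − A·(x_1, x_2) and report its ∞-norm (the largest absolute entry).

Iteration 1:
  x_1 = (-7 - (-4)·0.000) / (6) = -1.167
  x_2 = (2 - (4)·-1.167) / (7) = 0.953
Residual b − A·x = (3.814, -0.003); ∞-norm = 3.814

3.814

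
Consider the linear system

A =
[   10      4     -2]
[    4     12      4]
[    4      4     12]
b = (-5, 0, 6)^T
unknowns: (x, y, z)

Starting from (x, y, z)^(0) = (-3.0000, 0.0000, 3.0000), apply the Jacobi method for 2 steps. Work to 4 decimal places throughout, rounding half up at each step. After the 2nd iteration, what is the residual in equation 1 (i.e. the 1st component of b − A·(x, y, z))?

0.0666

Iteration 1:
  x = (-5 - (4)·0.0000 - (-2)·3.0000) / (10) = 0.1000
  y = (0 - (4)·-3.0000 - (4)·3.0000) / (12) = 0.0000
  z = (6 - (4)·-3.0000 - (4)·0.0000) / (12) = 1.5000
Iteration 2:
  x = (-5 - (4)·0.0000 - (-2)·1.5000) / (10) = -0.2000
  y = (0 - (4)·0.1000 - (4)·1.5000) / (12) = -0.5333
  z = (6 - (4)·0.1000 - (4)·0.0000) / (12) = 0.4667
Residual b − A·x = (0.0666, 5.3328, 3.3328)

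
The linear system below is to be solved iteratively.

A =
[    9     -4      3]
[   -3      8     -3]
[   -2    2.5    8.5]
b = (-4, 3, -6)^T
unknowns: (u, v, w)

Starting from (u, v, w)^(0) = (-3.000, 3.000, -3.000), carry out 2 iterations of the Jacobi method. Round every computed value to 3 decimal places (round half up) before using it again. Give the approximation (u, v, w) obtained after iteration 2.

Iteration 1:
  u = (-4 - (-4)·3.000 - (3)·-3.000) / (9) = 1.889
  v = (3 - (-3)·-3.000 - (-3)·-3.000) / (8) = -1.875
  w = (-6 - (-2)·-3.000 - (2.5)·3.000) / (8.5) = -2.294
Iteration 2:
  u = (-4 - (-4)·-1.875 - (3)·-2.294) / (9) = -0.513
  v = (3 - (-3)·1.889 - (-3)·-2.294) / (8) = 0.223
  w = (-6 - (-2)·1.889 - (2.5)·-1.875) / (8.5) = 0.290

(-0.513, 0.223, 0.290)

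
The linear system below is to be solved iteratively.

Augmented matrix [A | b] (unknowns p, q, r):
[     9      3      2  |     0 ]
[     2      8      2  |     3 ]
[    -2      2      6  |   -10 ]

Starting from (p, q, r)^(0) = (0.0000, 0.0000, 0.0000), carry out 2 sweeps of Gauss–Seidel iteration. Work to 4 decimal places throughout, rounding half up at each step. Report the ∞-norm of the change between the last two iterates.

0.3796

Iteration 1:
  p = (0 - (3)·0.0000 - (2)·0.0000) / (9) = 0.0000
  q = (3 - (2)·0.0000 - (2)·0.0000) / (8) = 0.3750
  r = (-10 - (-2)·0.0000 - (2)·0.3750) / (6) = -1.7917
Iteration 2:
  p = (0 - (3)·0.3750 - (2)·-1.7917) / (9) = 0.2732
  q = (3 - (2)·0.2732 - (2)·-1.7917) / (8) = 0.7546
  r = (-10 - (-2)·0.2732 - (2)·0.7546) / (6) = -1.8271
Change: (0.2732, 0.3796, -0.0354) → max |·| = 0.3796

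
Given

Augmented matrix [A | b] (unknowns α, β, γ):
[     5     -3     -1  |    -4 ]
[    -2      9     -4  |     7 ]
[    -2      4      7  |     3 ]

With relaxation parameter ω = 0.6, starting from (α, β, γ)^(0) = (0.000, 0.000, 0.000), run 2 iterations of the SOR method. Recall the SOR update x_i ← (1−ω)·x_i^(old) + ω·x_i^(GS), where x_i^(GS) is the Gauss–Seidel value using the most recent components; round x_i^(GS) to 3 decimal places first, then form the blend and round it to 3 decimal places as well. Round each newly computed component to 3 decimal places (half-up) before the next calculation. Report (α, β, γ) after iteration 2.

Iteration 1:
  α: GS value = (-4 - (-3)·0.000 - (-1)·0.000) / (5) = -0.800;  α ← (1−ω)·0.000 + ω·-0.800 = -0.480
  β: GS value = (7 - (-2)·-0.480 - (-4)·0.000) / (9) = 0.671;  β ← (1−ω)·0.000 + ω·0.671 = 0.403
  γ: GS value = (3 - (-2)·-0.480 - (4)·0.403) / (7) = 0.061;  γ ← (1−ω)·0.000 + ω·0.061 = 0.037
Iteration 2:
  α: GS value = (-4 - (-3)·0.403 - (-1)·0.037) / (5) = -0.551;  α ← (1−ω)·-0.480 + ω·-0.551 = -0.523
  β: GS value = (7 - (-2)·-0.523 - (-4)·0.037) / (9) = 0.678;  β ← (1−ω)·0.403 + ω·0.678 = 0.568
  γ: GS value = (3 - (-2)·-0.523 - (4)·0.568) / (7) = -0.045;  γ ← (1−ω)·0.037 + ω·-0.045 = -0.012

(-0.523, 0.568, -0.012)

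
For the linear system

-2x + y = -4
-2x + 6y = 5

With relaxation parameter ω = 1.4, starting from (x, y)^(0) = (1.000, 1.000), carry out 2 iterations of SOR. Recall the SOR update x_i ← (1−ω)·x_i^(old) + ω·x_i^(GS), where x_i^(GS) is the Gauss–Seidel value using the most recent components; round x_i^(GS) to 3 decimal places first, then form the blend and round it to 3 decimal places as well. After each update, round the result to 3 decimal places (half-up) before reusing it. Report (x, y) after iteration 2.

Iteration 1:
  x: GS value = (-4 - (1)·1.000) / (-2) = 2.500;  x ← (1−ω)·1.000 + ω·2.500 = 3.100
  y: GS value = (5 - (-2)·3.100) / (6) = 1.867;  y ← (1−ω)·1.000 + ω·1.867 = 2.214
Iteration 2:
  x: GS value = (-4 - (1)·2.214) / (-2) = 3.107;  x ← (1−ω)·3.100 + ω·3.107 = 3.110
  y: GS value = (5 - (-2)·3.110) / (6) = 1.870;  y ← (1−ω)·2.214 + ω·1.870 = 1.732

(3.110, 1.732)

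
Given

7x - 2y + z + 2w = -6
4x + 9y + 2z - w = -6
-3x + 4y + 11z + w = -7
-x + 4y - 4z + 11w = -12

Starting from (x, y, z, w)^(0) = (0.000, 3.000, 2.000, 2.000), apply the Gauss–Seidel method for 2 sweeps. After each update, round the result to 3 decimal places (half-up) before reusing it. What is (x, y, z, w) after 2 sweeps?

Iteration 1:
  x = (-6 - (-2)·3.000 - (1)·2.000 - (2)·2.000) / (7) = -0.857
  y = (-6 - (4)·-0.857 - (2)·2.000 - (-1)·2.000) / (9) = -0.508
  z = (-7 - (-3)·-0.857 - (4)·-0.508 - (1)·2.000) / (11) = -0.867
  w = (-12 - (-1)·-0.857 - (4)·-0.508 - (-4)·-0.867) / (11) = -1.299
Iteration 2:
  x = (-6 - (-2)·-0.508 - (1)·-0.867 - (2)·-1.299) / (7) = -0.507
  y = (-6 - (4)·-0.507 - (2)·-0.867 - (-1)·-1.299) / (9) = -0.393
  z = (-7 - (-3)·-0.507 - (4)·-0.393 - (1)·-1.299) / (11) = -0.514
  w = (-12 - (-1)·-0.507 - (4)·-0.393 - (-4)·-0.514) / (11) = -1.181

(-0.507, -0.393, -0.514, -1.181)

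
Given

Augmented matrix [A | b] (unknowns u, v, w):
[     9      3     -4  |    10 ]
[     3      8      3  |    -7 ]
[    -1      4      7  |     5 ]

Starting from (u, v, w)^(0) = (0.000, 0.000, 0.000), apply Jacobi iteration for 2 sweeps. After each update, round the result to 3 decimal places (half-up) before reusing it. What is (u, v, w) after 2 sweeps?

Iteration 1:
  u = (10 - (3)·0.000 - (-4)·0.000) / (9) = 1.111
  v = (-7 - (3)·0.000 - (3)·0.000) / (8) = -0.875
  w = (5 - (-1)·0.000 - (4)·0.000) / (7) = 0.714
Iteration 2:
  u = (10 - (3)·-0.875 - (-4)·0.714) / (9) = 1.720
  v = (-7 - (3)·1.111 - (3)·0.714) / (8) = -1.559
  w = (5 - (-1)·1.111 - (4)·-0.875) / (7) = 1.373

(1.720, -1.559, 1.373)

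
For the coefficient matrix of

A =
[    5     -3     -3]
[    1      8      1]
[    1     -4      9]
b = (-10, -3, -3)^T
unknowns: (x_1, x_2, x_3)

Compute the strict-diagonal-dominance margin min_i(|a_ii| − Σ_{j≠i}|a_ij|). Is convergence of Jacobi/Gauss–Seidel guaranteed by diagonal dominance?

-1

row 1: |5| − (3+3) = -1
row 2: |8| − (1+1) = 6
row 3: |9| − (1+4) = 4
minimum over rows = -1 → not strictly diagonally dominant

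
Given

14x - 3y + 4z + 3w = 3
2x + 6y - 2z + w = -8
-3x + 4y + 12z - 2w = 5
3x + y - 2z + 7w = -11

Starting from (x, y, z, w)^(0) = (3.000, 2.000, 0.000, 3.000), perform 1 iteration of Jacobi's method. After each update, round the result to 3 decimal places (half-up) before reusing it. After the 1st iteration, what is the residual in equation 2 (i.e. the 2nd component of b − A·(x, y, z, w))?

14.141

Iteration 1:
  x = (3 - (-3)·2.000 - (4)·0.000 - (3)·3.000) / (14) = 0.000
  y = (-8 - (2)·3.000 - (-2)·0.000 - (1)·3.000) / (6) = -2.833
  z = (5 - (-3)·3.000 - (4)·2.000 - (-2)·3.000) / (12) = 1.000
  w = (-11 - (3)·3.000 - (1)·2.000 - (-2)·0.000) / (7) = -3.143
Residual b − A·x = (-0.070, 14.141, -1.954, 15.834)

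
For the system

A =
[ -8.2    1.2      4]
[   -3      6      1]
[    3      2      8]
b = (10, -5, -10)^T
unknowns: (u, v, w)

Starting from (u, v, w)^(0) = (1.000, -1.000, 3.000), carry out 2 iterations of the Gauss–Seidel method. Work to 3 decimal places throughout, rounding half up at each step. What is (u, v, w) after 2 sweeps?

Iteration 1:
  u = (10 - (1.2)·-1.000 - (4)·3.000) / (-8.2) = 0.098
  v = (-5 - (-3)·0.098 - (1)·3.000) / (6) = -1.284
  w = (-10 - (3)·0.098 - (2)·-1.284) / (8) = -0.966
Iteration 2:
  u = (10 - (1.2)·-1.284 - (4)·-0.966) / (-8.2) = -1.879
  v = (-5 - (-3)·-1.879 - (1)·-0.966) / (6) = -1.612
  w = (-10 - (3)·-1.879 - (2)·-1.612) / (8) = -0.142

(-1.879, -1.612, -0.142)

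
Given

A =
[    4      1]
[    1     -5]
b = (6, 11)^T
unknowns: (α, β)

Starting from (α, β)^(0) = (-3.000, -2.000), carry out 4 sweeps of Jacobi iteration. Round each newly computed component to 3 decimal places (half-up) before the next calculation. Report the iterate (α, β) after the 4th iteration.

(1.940, -1.810)

Iteration 1:
  α = (6 - (1)·-2.000) / (4) = 2.000
  β = (11 - (1)·-3.000) / (-5) = -2.800
Iteration 2:
  α = (6 - (1)·-2.800) / (4) = 2.200
  β = (11 - (1)·2.000) / (-5) = -1.800
Iteration 3:
  α = (6 - (1)·-1.800) / (4) = 1.950
  β = (11 - (1)·2.200) / (-5) = -1.760
Iteration 4:
  α = (6 - (1)·-1.760) / (4) = 1.940
  β = (11 - (1)·1.950) / (-5) = -1.810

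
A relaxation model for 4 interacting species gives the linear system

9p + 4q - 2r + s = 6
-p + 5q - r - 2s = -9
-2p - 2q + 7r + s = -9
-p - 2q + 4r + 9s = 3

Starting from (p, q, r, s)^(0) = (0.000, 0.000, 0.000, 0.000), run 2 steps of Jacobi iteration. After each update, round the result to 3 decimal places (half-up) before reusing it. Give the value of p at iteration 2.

Iteration 1:
  p = (6 - (4)·0.000 - (-2)·0.000 - (1)·0.000) / (9) = 0.667
  q = (-9 - (-1)·0.000 - (-1)·0.000 - (-2)·0.000) / (5) = -1.800
  r = (-9 - (-2)·0.000 - (-2)·0.000 - (1)·0.000) / (7) = -1.286
  s = (3 - (-1)·0.000 - (-2)·0.000 - (4)·0.000) / (9) = 0.333
Iteration 2:
  p = (6 - (4)·-1.800 - (-2)·-1.286 - (1)·0.333) / (9) = 1.144
  q = (-9 - (-1)·0.667 - (-1)·-1.286 - (-2)·0.333) / (5) = -1.791
  r = (-9 - (-2)·0.667 - (-2)·-1.800 - (1)·0.333) / (7) = -1.657
  s = (3 - (-1)·0.667 - (-2)·-1.800 - (4)·-1.286) / (9) = 0.579

1.144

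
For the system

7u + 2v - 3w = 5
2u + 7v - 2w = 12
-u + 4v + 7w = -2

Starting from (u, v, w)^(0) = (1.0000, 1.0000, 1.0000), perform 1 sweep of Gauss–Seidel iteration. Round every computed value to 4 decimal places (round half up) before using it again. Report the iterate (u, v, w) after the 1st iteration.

Iteration 1:
  u = (5 - (2)·1.0000 - (-3)·1.0000) / (7) = 0.8571
  v = (12 - (2)·0.8571 - (-2)·1.0000) / (7) = 1.7551
  w = (-2 - (-1)·0.8571 - (4)·1.7551) / (7) = -1.1662

(0.8571, 1.7551, -1.1662)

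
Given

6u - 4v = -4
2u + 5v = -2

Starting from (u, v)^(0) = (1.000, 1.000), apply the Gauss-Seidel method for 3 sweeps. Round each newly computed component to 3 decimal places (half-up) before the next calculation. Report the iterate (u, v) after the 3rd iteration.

Iteration 1:
  u = (-4 - (-4)·1.000) / (6) = 0.000
  v = (-2 - (2)·0.000) / (5) = -0.400
Iteration 2:
  u = (-4 - (-4)·-0.400) / (6) = -0.933
  v = (-2 - (2)·-0.933) / (5) = -0.027
Iteration 3:
  u = (-4 - (-4)·-0.027) / (6) = -0.685
  v = (-2 - (2)·-0.685) / (5) = -0.126

(-0.685, -0.126)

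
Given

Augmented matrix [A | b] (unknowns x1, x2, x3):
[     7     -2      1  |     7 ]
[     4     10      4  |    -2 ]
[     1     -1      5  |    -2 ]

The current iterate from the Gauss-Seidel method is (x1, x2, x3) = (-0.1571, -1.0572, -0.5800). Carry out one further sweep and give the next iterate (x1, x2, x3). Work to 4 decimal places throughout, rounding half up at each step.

One sweep:
  x1 = (7 - (-2)·-1.0572 - (1)·-0.5800) / (7) = 0.7808
  x2 = (-2 - (4)·0.7808 - (4)·-0.5800) / (10) = -0.2803
  x3 = (-2 - (1)·0.7808 - (-1)·-0.2803) / (5) = -0.6122

(0.7808, -0.2803, -0.6122)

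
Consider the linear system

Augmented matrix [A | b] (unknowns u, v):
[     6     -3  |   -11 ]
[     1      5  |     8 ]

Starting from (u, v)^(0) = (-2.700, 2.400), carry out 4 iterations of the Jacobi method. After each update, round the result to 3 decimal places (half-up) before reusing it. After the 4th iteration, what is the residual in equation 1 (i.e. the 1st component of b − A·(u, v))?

0.124

Iteration 1:
  u = (-11 - (-3)·2.400) / (6) = -0.633
  v = (8 - (1)·-2.700) / (5) = 2.140
Iteration 2:
  u = (-11 - (-3)·2.140) / (6) = -0.763
  v = (8 - (1)·-0.633) / (5) = 1.727
Iteration 3:
  u = (-11 - (-3)·1.727) / (6) = -0.970
  v = (8 - (1)·-0.763) / (5) = 1.753
Iteration 4:
  u = (-11 - (-3)·1.753) / (6) = -0.957
  v = (8 - (1)·-0.970) / (5) = 1.794
Residual b − A·x = (0.124, -0.013)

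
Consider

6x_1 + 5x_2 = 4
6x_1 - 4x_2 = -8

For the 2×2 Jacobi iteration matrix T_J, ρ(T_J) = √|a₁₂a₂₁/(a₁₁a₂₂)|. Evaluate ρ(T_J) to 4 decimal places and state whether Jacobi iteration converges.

1.1180

a₁₂a₂₁/(a₁₁a₂₂) = (5)·(6) / ((6)·(-4)) = -1.250000
ρ = √|-1.250000| = √1.250000 = 1.1180
ρ > 1, so Jacobi diverges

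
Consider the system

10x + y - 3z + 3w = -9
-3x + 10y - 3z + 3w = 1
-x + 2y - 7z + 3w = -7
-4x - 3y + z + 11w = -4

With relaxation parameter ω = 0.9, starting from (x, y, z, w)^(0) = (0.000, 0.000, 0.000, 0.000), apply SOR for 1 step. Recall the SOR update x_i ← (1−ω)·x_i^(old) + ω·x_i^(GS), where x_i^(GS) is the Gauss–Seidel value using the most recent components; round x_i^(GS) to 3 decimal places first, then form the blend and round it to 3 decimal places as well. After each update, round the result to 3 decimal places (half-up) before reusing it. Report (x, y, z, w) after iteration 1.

(-0.810, -0.129, 0.971, -0.704)

Iteration 1:
  x: GS value = (-9 - (1)·0.000 - (-3)·0.000 - (3)·0.000) / (10) = -0.900;  x ← (1−ω)·0.000 + ω·-0.900 = -0.810
  y: GS value = (1 - (-3)·-0.810 - (-3)·0.000 - (3)·0.000) / (10) = -0.143;  y ← (1−ω)·0.000 + ω·-0.143 = -0.129
  z: GS value = (-7 - (-1)·-0.810 - (2)·-0.129 - (3)·0.000) / (-7) = 1.079;  z ← (1−ω)·0.000 + ω·1.079 = 0.971
  w: GS value = (-4 - (-4)·-0.810 - (-3)·-0.129 - (1)·0.971) / (11) = -0.782;  w ← (1−ω)·0.000 + ω·-0.782 = -0.704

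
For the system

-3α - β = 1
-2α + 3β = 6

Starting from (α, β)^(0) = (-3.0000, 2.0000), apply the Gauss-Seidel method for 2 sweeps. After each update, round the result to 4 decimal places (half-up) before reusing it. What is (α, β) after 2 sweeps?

Iteration 1:
  α = (1 - (-1)·2.0000) / (-3) = -1.0000
  β = (6 - (-2)·-1.0000) / (3) = 1.3333
Iteration 2:
  α = (1 - (-1)·1.3333) / (-3) = -0.7778
  β = (6 - (-2)·-0.7778) / (3) = 1.4815

(-0.7778, 1.4815)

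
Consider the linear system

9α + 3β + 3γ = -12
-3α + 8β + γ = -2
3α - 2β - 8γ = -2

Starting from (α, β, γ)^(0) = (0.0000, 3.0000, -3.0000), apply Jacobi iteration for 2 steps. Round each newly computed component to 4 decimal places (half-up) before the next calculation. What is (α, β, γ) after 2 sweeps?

(-1.2083, -0.6875, -0.2812)

Iteration 1:
  α = (-12 - (3)·3.0000 - (3)·-3.0000) / (9) = -1.3333
  β = (-2 - (-3)·0.0000 - (1)·-3.0000) / (8) = 0.1250
  γ = (-2 - (3)·0.0000 - (-2)·3.0000) / (-8) = -0.5000
Iteration 2:
  α = (-12 - (3)·0.1250 - (3)·-0.5000) / (9) = -1.2083
  β = (-2 - (-3)·-1.3333 - (1)·-0.5000) / (8) = -0.6875
  γ = (-2 - (3)·-1.3333 - (-2)·0.1250) / (-8) = -0.2812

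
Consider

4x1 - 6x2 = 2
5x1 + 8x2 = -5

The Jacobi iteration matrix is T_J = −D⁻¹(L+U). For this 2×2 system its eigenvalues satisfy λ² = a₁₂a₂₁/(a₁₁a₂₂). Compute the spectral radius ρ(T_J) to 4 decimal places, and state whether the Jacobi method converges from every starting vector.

a₁₂a₂₁/(a₁₁a₂₂) = (-6)·(5) / ((4)·(8)) = -0.937500
ρ = √|-0.937500| = √0.937500 = 0.9682
ρ < 1, so Jacobi converges

0.9682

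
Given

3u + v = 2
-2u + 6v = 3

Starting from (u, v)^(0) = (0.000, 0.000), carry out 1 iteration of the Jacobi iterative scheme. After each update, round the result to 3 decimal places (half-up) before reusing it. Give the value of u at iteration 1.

0.667

Iteration 1:
  u = (2 - (1)·0.000) / (3) = 0.667
  v = (3 - (-2)·0.000) / (6) = 0.500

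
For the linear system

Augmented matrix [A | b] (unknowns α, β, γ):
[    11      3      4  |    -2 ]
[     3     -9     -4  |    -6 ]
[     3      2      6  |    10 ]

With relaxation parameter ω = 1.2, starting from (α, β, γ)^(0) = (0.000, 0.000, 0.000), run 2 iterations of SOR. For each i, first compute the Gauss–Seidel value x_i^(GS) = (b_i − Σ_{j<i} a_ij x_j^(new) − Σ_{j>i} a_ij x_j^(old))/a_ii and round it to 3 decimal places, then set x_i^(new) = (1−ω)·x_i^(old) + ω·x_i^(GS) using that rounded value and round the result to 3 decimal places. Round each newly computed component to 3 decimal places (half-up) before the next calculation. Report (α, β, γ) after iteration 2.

(-1.214, -0.812, 2.684)

Iteration 1:
  α: GS value = (-2 - (3)·0.000 - (4)·0.000) / (11) = -0.182;  α ← (1−ω)·0.000 + ω·-0.182 = -0.218
  β: GS value = (-6 - (3)·-0.218 - (-4)·0.000) / (-9) = 0.594;  β ← (1−ω)·0.000 + ω·0.594 = 0.713
  γ: GS value = (10 - (3)·-0.218 - (2)·0.713) / (6) = 1.538;  γ ← (1−ω)·0.000 + ω·1.538 = 1.846
Iteration 2:
  α: GS value = (-2 - (3)·0.713 - (4)·1.846) / (11) = -1.048;  α ← (1−ω)·-0.218 + ω·-1.048 = -1.214
  β: GS value = (-6 - (3)·-1.214 - (-4)·1.846) / (-9) = -0.558;  β ← (1−ω)·0.713 + ω·-0.558 = -0.812
  γ: GS value = (10 - (3)·-1.214 - (2)·-0.812) / (6) = 2.544;  γ ← (1−ω)·1.846 + ω·2.544 = 2.684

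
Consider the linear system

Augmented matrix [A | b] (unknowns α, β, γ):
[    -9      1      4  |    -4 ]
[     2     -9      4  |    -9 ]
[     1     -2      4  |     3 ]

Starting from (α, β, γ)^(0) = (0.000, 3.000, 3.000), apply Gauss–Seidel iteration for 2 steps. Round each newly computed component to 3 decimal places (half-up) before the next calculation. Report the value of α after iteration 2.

Iteration 1:
  α = (-4 - (1)·3.000 - (4)·3.000) / (-9) = 2.111
  β = (-9 - (2)·2.111 - (4)·3.000) / (-9) = 2.802
  γ = (3 - (1)·2.111 - (-2)·2.802) / (4) = 1.623
Iteration 2:
  α = (-4 - (1)·2.802 - (4)·1.623) / (-9) = 1.477
  β = (-9 - (2)·1.477 - (4)·1.623) / (-9) = 2.050
  γ = (3 - (1)·1.477 - (-2)·2.050) / (4) = 1.406

1.477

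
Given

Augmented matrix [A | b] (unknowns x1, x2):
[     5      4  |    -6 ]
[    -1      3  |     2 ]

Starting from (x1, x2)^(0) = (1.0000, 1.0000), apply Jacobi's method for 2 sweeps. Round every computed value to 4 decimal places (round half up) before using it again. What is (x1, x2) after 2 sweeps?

(-2.0000, 0.0000)

Iteration 1:
  x1 = (-6 - (4)·1.0000) / (5) = -2.0000
  x2 = (2 - (-1)·1.0000) / (3) = 1.0000
Iteration 2:
  x1 = (-6 - (4)·1.0000) / (5) = -2.0000
  x2 = (2 - (-1)·-2.0000) / (3) = 0.0000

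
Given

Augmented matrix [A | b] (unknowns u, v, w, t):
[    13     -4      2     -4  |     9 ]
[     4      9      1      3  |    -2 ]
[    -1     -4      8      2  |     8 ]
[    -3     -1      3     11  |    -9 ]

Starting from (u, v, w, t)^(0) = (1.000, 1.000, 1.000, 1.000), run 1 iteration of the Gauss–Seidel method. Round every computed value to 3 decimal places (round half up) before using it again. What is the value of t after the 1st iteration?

Iteration 1:
  u = (9 - (-4)·1.000 - (2)·1.000 - (-4)·1.000) / (13) = 1.154
  v = (-2 - (4)·1.154 - (1)·1.000 - (3)·1.000) / (9) = -1.180
  w = (8 - (-1)·1.154 - (-4)·-1.180 - (2)·1.000) / (8) = 0.304
  t = (-9 - (-3)·1.154 - (-1)·-1.180 - (3)·0.304) / (11) = -0.694

-0.694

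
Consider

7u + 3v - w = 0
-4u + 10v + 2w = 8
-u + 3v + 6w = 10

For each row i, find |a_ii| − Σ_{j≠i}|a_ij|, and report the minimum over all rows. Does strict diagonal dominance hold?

2

row 1: |7| − (3+1) = 3
row 2: |10| − (4+2) = 4
row 3: |6| − (1+3) = 2
minimum over rows = 2 → strictly diagonally dominant (convergence guaranteed)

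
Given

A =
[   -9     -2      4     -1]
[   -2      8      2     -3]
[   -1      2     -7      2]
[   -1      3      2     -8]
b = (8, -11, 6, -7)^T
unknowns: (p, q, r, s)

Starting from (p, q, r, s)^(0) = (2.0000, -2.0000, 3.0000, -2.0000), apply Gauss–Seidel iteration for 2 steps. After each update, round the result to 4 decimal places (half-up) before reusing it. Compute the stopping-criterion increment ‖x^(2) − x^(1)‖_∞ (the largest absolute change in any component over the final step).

Iteration 1:
  p = (8 - (-2)·-2.0000 - (4)·3.0000 - (-1)·-2.0000) / (-9) = 1.1111
  q = (-11 - (-2)·1.1111 - (2)·3.0000 - (-3)·-2.0000) / (8) = -2.5972
  r = (6 - (-1)·1.1111 - (2)·-2.5972 - (2)·-2.0000) / (-7) = -2.3294
  s = (-7 - (-1)·1.1111 - (3)·-2.5972 - (2)·-2.3294) / (-8) = -0.8202
Iteration 2:
  p = (8 - (-2)·-2.5972 - (4)·-2.3294 - (-1)·-0.8202) / (-9) = -1.2559
  q = (-11 - (-2)·-1.2559 - (2)·-2.3294 - (-3)·-0.8202) / (8) = -1.4142
  r = (6 - (-1)·-1.2559 - (2)·-1.4142 - (2)·-0.8202) / (-7) = -1.3161
  s = (-7 - (-1)·-1.2559 - (3)·-1.4142 - (2)·-1.3161) / (-8) = 0.1726
Change: (-2.3670, 1.1830, 1.0133, 0.9928) → max |·| = 2.3670

2.3670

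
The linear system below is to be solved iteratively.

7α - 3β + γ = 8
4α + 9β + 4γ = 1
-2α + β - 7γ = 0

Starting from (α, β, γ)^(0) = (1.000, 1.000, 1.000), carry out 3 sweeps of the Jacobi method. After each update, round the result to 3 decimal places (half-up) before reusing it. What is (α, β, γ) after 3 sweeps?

(1.020, -0.027, -0.303)

Iteration 1:
  α = (8 - (-3)·1.000 - (1)·1.000) / (7) = 1.429
  β = (1 - (4)·1.000 - (4)·1.000) / (9) = -0.778
  γ = (0 - (-2)·1.000 - (1)·1.000) / (-7) = -0.143
Iteration 2:
  α = (8 - (-3)·-0.778 - (1)·-0.143) / (7) = 0.830
  β = (1 - (4)·1.429 - (4)·-0.143) / (9) = -0.460
  γ = (0 - (-2)·1.429 - (1)·-0.778) / (-7) = -0.519
Iteration 3:
  α = (8 - (-3)·-0.460 - (1)·-0.519) / (7) = 1.020
  β = (1 - (4)·0.830 - (4)·-0.519) / (9) = -0.027
  γ = (0 - (-2)·0.830 - (1)·-0.460) / (-7) = -0.303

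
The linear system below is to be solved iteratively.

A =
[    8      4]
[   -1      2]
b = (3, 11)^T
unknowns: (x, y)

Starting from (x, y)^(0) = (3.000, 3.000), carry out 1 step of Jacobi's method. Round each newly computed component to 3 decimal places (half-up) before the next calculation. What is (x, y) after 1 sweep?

(-1.125, 7.000)

Iteration 1:
  x = (3 - (4)·3.000) / (8) = -1.125
  y = (11 - (-1)·3.000) / (2) = 7.000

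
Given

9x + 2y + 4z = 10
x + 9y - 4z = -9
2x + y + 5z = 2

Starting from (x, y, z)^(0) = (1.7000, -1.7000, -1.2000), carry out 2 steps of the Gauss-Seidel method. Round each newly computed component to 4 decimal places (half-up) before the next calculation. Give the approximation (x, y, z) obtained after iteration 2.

(1.5272, -1.1952, 0.0282)

Iteration 1:
  x = (10 - (2)·-1.7000 - (4)·-1.2000) / (9) = 2.0222
  y = (-9 - (1)·2.0222 - (-4)·-1.2000) / (9) = -1.7580
  z = (2 - (2)·2.0222 - (1)·-1.7580) / (5) = -0.0573
Iteration 2:
  x = (10 - (2)·-1.7580 - (4)·-0.0573) / (9) = 1.5272
  y = (-9 - (1)·1.5272 - (-4)·-0.0573) / (9) = -1.1952
  z = (2 - (2)·1.5272 - (1)·-1.1952) / (5) = 0.0282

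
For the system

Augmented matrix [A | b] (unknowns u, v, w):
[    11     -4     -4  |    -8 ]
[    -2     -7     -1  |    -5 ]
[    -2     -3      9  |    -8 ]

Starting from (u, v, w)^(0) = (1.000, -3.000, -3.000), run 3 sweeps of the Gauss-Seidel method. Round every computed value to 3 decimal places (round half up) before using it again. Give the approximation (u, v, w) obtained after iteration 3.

(-0.625, 0.986, -0.699)

Iteration 1:
  u = (-8 - (-4)·-3.000 - (-4)·-3.000) / (11) = -2.909
  v = (-5 - (-2)·-2.909 - (-1)·-3.000) / (-7) = 1.974
  w = (-8 - (-2)·-2.909 - (-3)·1.974) / (9) = -0.877
Iteration 2:
  u = (-8 - (-4)·1.974 - (-4)·-0.877) / (11) = -0.328
  v = (-5 - (-2)·-0.328 - (-1)·-0.877) / (-7) = 0.933
  w = (-8 - (-2)·-0.328 - (-3)·0.933) / (9) = -0.651
Iteration 3:
  u = (-8 - (-4)·0.933 - (-4)·-0.651) / (11) = -0.625
  v = (-5 - (-2)·-0.625 - (-1)·-0.651) / (-7) = 0.986
  w = (-8 - (-2)·-0.625 - (-3)·0.986) / (9) = -0.699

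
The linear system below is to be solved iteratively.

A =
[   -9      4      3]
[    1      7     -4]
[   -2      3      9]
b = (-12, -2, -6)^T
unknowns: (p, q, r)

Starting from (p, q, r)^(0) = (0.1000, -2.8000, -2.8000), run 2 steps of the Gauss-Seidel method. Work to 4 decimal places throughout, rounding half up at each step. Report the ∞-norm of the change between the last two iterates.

1.3046

Iteration 1:
  p = (-12 - (4)·-2.8000 - (3)·-2.8000) / (-9) = -0.8444
  q = (-2 - (1)·-0.8444 - (-4)·-2.8000) / (7) = -1.7651
  r = (-6 - (-2)·-0.8444 - (3)·-1.7651) / (9) = -0.2659
Iteration 2:
  p = (-12 - (4)·-1.7651 - (3)·-0.2659) / (-9) = 0.4602
  q = (-2 - (1)·0.4602 - (-4)·-0.2659) / (7) = -0.5034
  r = (-6 - (-2)·0.4602 - (3)·-0.5034) / (9) = -0.3966
Change: (1.3046, 1.2617, -0.1307) → max |·| = 1.3046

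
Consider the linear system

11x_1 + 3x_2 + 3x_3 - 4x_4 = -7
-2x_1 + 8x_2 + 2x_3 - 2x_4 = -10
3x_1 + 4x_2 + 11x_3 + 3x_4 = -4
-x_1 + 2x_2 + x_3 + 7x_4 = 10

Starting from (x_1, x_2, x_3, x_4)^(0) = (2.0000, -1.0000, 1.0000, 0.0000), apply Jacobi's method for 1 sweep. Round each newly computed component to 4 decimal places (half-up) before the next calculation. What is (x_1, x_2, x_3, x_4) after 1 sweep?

(-0.6364, -1.0000, -0.5455, 1.8571)

Iteration 1:
  x_1 = (-7 - (3)·-1.0000 - (3)·1.0000 - (-4)·0.0000) / (11) = -0.6364
  x_2 = (-10 - (-2)·2.0000 - (2)·1.0000 - (-2)·0.0000) / (8) = -1.0000
  x_3 = (-4 - (3)·2.0000 - (4)·-1.0000 - (3)·0.0000) / (11) = -0.5455
  x_4 = (10 - (-1)·2.0000 - (2)·-1.0000 - (1)·1.0000) / (7) = 1.8571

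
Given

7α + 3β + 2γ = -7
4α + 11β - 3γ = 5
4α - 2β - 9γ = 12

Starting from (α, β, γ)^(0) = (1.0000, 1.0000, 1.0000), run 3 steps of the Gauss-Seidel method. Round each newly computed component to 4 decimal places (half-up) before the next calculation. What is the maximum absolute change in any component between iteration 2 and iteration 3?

Iteration 1:
  α = (-7 - (3)·1.0000 - (2)·1.0000) / (7) = -1.7143
  β = (5 - (4)·-1.7143 - (-3)·1.0000) / (11) = 1.3507
  γ = (12 - (4)·-1.7143 - (-2)·1.3507) / (-9) = -2.3954
Iteration 2:
  α = (-7 - (3)·1.3507 - (2)·-2.3954) / (7) = -0.8945
  β = (5 - (4)·-0.8945 - (-3)·-2.3954) / (11) = 0.1265
  γ = (12 - (4)·-0.8945 - (-2)·0.1265) / (-9) = -1.7590
Iteration 3:
  α = (-7 - (3)·0.1265 - (2)·-1.7590) / (7) = -0.5516
  β = (5 - (4)·-0.5516 - (-3)·-1.7590) / (11) = 0.1754
  γ = (12 - (4)·-0.5516 - (-2)·0.1754) / (-9) = -1.6175
Change: (0.3429, 0.0489, 0.1415) → max |·| = 0.3429

0.3429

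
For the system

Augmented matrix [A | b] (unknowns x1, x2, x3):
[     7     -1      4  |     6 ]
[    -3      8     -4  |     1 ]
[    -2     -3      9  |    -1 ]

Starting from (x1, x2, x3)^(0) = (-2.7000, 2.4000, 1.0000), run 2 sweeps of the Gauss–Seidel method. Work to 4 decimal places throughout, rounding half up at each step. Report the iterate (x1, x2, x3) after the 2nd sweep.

(0.7998, 0.5827, 0.2609)

Iteration 1:
  x1 = (6 - (-1)·2.4000 - (4)·1.0000) / (7) = 0.6286
  x2 = (1 - (-3)·0.6286 - (-4)·1.0000) / (8) = 0.8607
  x3 = (-1 - (-2)·0.6286 - (-3)·0.8607) / (9) = 0.3155
Iteration 2:
  x1 = (6 - (-1)·0.8607 - (4)·0.3155) / (7) = 0.7998
  x2 = (1 - (-3)·0.7998 - (-4)·0.3155) / (8) = 0.5827
  x3 = (-1 - (-2)·0.7998 - (-3)·0.5827) / (9) = 0.2609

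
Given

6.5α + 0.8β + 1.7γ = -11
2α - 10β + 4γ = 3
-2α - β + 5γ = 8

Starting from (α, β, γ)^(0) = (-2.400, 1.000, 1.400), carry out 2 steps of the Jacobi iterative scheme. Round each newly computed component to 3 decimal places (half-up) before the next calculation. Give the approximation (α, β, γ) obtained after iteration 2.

(-1.885, -0.400, 0.683)

Iteration 1:
  α = (-11 - (0.8)·1.000 - (1.7)·1.400) / (6.5) = -2.182
  β = (3 - (2)·-2.400 - (4)·1.400) / (-10) = -0.220
  γ = (8 - (-2)·-2.400 - (-1)·1.000) / (5) = 0.840
Iteration 2:
  α = (-11 - (0.8)·-0.220 - (1.7)·0.840) / (6.5) = -1.885
  β = (3 - (2)·-2.182 - (4)·0.840) / (-10) = -0.400
  γ = (8 - (-2)·-2.182 - (-1)·-0.220) / (5) = 0.683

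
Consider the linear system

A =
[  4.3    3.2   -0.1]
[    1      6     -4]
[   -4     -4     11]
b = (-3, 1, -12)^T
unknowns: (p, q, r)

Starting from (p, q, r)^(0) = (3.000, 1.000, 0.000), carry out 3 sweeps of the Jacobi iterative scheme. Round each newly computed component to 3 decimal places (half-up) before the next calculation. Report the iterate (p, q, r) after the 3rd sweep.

Iteration 1:
  p = (-3 - (3.2)·1.000 - (-0.1)·0.000) / (4.3) = -1.442
  q = (1 - (1)·3.000 - (-4)·0.000) / (6) = -0.333
  r = (-12 - (-4)·3.000 - (-4)·1.000) / (11) = 0.364
Iteration 2:
  p = (-3 - (3.2)·-0.333 - (-0.1)·0.364) / (4.3) = -0.441
  q = (1 - (1)·-1.442 - (-4)·0.364) / (6) = 0.650
  r = (-12 - (-4)·-1.442 - (-4)·-0.333) / (11) = -1.736
Iteration 3:
  p = (-3 - (3.2)·0.650 - (-0.1)·-1.736) / (4.3) = -1.222
  q = (1 - (1)·-0.441 - (-4)·-1.736) / (6) = -0.917
  r = (-12 - (-4)·-0.441 - (-4)·0.650) / (11) = -1.015

(-1.222, -0.917, -1.015)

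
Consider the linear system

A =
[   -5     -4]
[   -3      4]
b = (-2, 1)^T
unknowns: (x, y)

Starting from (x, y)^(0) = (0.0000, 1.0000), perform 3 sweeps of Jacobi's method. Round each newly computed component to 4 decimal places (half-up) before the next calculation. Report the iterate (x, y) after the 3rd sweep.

Iteration 1:
  x = (-2 - (-4)·1.0000) / (-5) = -0.4000
  y = (1 - (-3)·0.0000) / (4) = 0.2500
Iteration 2:
  x = (-2 - (-4)·0.2500) / (-5) = 0.2000
  y = (1 - (-3)·-0.4000) / (4) = -0.0500
Iteration 3:
  x = (-2 - (-4)·-0.0500) / (-5) = 0.4400
  y = (1 - (-3)·0.2000) / (4) = 0.4000

(0.4400, 0.4000)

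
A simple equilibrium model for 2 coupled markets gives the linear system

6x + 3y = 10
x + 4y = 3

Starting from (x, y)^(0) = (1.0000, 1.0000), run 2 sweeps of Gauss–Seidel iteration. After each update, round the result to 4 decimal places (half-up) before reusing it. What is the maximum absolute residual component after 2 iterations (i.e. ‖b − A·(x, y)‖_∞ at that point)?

Iteration 1:
  x = (10 - (3)·1.0000) / (6) = 1.1667
  y = (3 - (1)·1.1667) / (4) = 0.4583
Iteration 2:
  x = (10 - (3)·0.4583) / (6) = 1.4375
  y = (3 - (1)·1.4375) / (4) = 0.3906
Residual b − A·x = (0.2032, 0.0001); ∞-norm = 0.2032

0.2032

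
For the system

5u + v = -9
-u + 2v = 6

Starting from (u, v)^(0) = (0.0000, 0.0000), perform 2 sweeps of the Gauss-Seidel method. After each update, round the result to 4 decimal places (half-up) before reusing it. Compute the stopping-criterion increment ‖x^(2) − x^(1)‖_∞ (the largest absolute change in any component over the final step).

0.4200

Iteration 1:
  u = (-9 - (1)·0.0000) / (5) = -1.8000
  v = (6 - (-1)·-1.8000) / (2) = 2.1000
Iteration 2:
  u = (-9 - (1)·2.1000) / (5) = -2.2200
  v = (6 - (-1)·-2.2200) / (2) = 1.8900
Change: (-0.4200, -0.2100) → max |·| = 0.4200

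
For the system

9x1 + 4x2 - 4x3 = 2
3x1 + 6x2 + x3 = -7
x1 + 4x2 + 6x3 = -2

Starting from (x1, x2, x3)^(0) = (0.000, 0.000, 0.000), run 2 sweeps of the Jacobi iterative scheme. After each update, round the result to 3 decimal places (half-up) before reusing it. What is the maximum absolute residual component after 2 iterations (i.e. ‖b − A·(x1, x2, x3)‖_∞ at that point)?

Iteration 1:
  x1 = (2 - (4)·0.000 - (-4)·0.000) / (9) = 0.222
  x2 = (-7 - (3)·0.000 - (1)·0.000) / (6) = -1.167
  x3 = (-2 - (1)·0.000 - (4)·0.000) / (6) = -0.333
Iteration 2:
  x1 = (2 - (4)·-1.167 - (-4)·-0.333) / (9) = 0.593
  x2 = (-7 - (3)·0.222 - (1)·-0.333) / (6) = -1.222
  x3 = (-2 - (1)·0.222 - (4)·-1.167) / (6) = 0.408
Residual b − A·x = (3.183, -1.855, -0.153); ∞-norm = 3.183

3.183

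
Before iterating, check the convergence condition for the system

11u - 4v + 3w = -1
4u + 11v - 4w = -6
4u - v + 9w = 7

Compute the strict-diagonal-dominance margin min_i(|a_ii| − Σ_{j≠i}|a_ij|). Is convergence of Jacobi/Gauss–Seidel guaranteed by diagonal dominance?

row 1: |11| − (4+3) = 4
row 2: |11| − (4+4) = 3
row 3: |9| − (4+1) = 4
minimum over rows = 3 → strictly diagonally dominant (convergence guaranteed)

3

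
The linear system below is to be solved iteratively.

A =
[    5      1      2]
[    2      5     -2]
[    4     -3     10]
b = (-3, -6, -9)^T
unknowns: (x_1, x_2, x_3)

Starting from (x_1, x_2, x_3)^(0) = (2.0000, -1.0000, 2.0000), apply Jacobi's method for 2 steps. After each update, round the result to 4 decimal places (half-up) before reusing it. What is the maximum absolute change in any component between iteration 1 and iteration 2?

Iteration 1:
  x_1 = (-3 - (1)·-1.0000 - (2)·2.0000) / (5) = -1.2000
  x_2 = (-6 - (2)·2.0000 - (-2)·2.0000) / (5) = -1.2000
  x_3 = (-9 - (4)·2.0000 - (-3)·-1.0000) / (10) = -2.0000
Iteration 2:
  x_1 = (-3 - (1)·-1.2000 - (2)·-2.0000) / (5) = 0.4400
  x_2 = (-6 - (2)·-1.2000 - (-2)·-2.0000) / (5) = -1.5200
  x_3 = (-9 - (4)·-1.2000 - (-3)·-1.2000) / (10) = -0.7800
Change: (1.6400, -0.3200, 1.2200) → max |·| = 1.6400

1.6400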